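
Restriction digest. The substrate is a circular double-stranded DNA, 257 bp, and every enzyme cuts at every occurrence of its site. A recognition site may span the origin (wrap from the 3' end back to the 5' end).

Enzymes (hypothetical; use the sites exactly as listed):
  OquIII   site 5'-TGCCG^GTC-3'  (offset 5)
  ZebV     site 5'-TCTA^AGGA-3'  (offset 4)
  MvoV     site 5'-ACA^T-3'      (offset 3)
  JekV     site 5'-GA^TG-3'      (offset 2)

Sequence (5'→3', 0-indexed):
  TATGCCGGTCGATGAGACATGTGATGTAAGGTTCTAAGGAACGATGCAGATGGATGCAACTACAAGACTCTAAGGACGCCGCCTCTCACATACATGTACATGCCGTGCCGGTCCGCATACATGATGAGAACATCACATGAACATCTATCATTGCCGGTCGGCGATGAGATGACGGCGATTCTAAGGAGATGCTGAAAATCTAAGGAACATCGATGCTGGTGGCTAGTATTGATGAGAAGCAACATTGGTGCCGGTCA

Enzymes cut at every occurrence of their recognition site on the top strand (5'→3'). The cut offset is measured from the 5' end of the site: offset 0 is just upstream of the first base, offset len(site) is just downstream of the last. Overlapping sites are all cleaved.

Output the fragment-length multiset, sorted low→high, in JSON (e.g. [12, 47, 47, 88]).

Site scan:
  OquIII TGCCGGTC/5: at [2, 105, 151, 248] ⇒ [7, 110, 156, 253]
  ZebV TCTAAGGA/4: at [32, 68, 179, 198] ⇒ [36, 72, 183, 202]
  MvoV ACAT/3: at [16, 87, 91, 97, 118, 129, 134, 140, 206, 241] ⇒ [19, 90, 94, 100, 121, 132, 137, 143, 209, 244]
  JekV GATG/2: at [10, 22, 42, 48, 52, 122, 162, 167, 187, 211, 230] ⇒ [12, 24, 44, 50, 54, 124, 164, 169, 189, 213, 232]

All cut coordinates (distinct, sorted): [7, 12, 19, 24, 36, 44, 50, 54, 72, 90, 94, 100, 110, 121, 124, 132, 137, 143, 156, 164, 169, 183, 189, 202, 209, 213, 232, 244, 253]

Fragments:
  7→12: 5 bp
  12→19: 7 bp
  19→24: 5 bp
  24→36: 12 bp
  36→44: 8 bp
  44→50: 6 bp
  50→54: 4 bp
  54→72: 18 bp
  72→90: 18 bp
  90→94: 4 bp
  94→100: 6 bp
  100→110: 10 bp
  110→121: 11 bp
  121→124: 3 bp
  124→132: 8 bp
  132→137: 5 bp
  137→143: 6 bp
  143→156: 13 bp
  156→164: 8 bp
  164→169: 5 bp
  169→183: 14 bp
  183→189: 6 bp
  189→202: 13 bp
  202→209: 7 bp
  209→213: 4 bp
  213→232: 19 bp
  232→244: 12 bp
  244→253: 9 bp
  253→7 (wrap): 257-253+7 = 11 bp

[3,4,4,4,5,5,5,5,6,6,6,6,7,7,8,8,8,9,10,11,11,12,12,13,13,14,18,18,19]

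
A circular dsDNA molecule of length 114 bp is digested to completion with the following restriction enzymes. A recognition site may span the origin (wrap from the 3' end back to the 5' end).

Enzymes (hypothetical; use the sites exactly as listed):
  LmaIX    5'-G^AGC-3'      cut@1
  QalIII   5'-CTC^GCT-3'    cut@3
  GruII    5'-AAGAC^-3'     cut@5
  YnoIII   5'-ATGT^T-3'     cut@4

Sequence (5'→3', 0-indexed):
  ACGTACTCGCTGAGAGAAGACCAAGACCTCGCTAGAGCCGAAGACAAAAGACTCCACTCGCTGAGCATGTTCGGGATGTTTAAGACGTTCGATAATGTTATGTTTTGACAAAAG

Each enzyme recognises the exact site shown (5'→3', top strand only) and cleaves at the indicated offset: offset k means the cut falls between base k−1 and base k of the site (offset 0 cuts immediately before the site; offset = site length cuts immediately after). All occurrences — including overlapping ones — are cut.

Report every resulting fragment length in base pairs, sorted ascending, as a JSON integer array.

[3,4,5,5,6,6,7,7,7,7,9,10,12,13,13]

Per-enzyme occurrences:
  LmaIX GAGC/1: at [34, 62] ⇒ [35, 63]
  QalIII CTCGCT/3: at [5, 27, 56] ⇒ [8, 30, 59]
  GruII AAGAC/5: at [16, 22, 40, 47, 81, 111] ⇒ [2, 21, 27, 45, 52, 86]
  YnoIII ATGTT/4: at [66, 75, 94, 99] ⇒ [70, 79, 98, 103]

Pooled cuts: [2, 8, 21, 27, 30, 35, 45, 52, 59, 63, 70, 79, 86, 98, 103]

Fragments:
  2→8: 6 bp
  8→21: 13 bp
  21→27: 6 bp
  27→30: 3 bp
  30→35: 5 bp
  35→45: 10 bp
  45→52: 7 bp
  52→59: 7 bp
  59→63: 4 bp
  63→70: 7 bp
  70→79: 9 bp
  79→86: 7 bp
  86→98: 12 bp
  98→103: 5 bp
  103→2 (wrap): 114-103+2 = 13 bp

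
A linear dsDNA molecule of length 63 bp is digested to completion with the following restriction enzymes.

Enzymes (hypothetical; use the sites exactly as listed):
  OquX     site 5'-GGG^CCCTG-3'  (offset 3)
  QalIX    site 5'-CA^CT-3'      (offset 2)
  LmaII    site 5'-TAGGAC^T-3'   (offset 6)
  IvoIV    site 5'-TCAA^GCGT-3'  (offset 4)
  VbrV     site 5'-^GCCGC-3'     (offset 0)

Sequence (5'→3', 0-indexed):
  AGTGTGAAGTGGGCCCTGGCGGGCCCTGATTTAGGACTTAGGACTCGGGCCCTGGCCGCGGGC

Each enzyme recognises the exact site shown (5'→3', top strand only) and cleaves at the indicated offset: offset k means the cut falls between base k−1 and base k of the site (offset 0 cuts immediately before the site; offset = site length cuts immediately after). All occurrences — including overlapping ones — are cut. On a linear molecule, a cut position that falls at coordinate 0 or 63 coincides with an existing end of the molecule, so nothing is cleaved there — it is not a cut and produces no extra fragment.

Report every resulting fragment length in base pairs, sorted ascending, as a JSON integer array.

[5,5,7,9,10,13,14]

Per-enzyme occurrences:
  OquX GGGCCCTG/3: at [10, 20, 46] ⇒ [13, 23, 49]
  QalIX (CACT, off=2): no sites
  LmaII TAGGACT/6: at [31, 38] ⇒ [37, 44]
  IvoIV (TCAAGCGT, off=4): no sites
  VbrV GCCGC/0: at [54] ⇒ [54]

Pooled cuts: [13, 23, 37, 44, 49, 54]

Fragments:
  [0,13): 13 bp
  [13,23): 10 bp
  [23,37): 14 bp
  [37,44): 7 bp
  [44,49): 5 bp
  [49,54): 5 bp
  [54,63): 9 bp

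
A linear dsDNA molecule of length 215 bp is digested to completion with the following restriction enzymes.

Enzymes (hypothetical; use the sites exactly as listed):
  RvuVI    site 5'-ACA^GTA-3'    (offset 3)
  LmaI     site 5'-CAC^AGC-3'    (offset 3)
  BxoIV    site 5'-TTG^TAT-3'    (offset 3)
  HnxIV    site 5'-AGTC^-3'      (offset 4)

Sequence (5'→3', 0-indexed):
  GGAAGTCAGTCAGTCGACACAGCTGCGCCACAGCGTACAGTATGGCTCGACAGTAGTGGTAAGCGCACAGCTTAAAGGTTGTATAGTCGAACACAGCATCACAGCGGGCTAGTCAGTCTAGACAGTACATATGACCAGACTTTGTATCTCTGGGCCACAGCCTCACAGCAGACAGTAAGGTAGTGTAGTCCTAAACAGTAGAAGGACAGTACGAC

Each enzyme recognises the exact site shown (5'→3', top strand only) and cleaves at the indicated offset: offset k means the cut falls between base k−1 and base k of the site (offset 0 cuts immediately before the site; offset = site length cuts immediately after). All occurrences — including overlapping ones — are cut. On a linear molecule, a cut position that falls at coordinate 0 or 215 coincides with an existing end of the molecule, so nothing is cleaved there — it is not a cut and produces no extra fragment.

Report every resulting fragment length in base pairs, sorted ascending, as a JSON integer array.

[4,4,4,5,6,6,7,7,7,7,8,8,8,8,11,11,12,13,13,14,16,16,20]

Scan for sites:
  RvuVI ACAGTA/3: at [36, 49, 121, 171, 194, 205] ⇒ [39, 52, 124, 174, 197, 208]
  LmaI CACAGC/3: at [17, 28, 65, 91, 99, 155, 163] ⇒ [20, 31, 68, 94, 102, 158, 166]
  BxoIV TTGTAT/3: at [78, 141] ⇒ [81, 144]
  HnxIV AGTC/4: at [3, 7, 11, 84, 110, 114, 186] ⇒ [7, 11, 15, 88, 114, 118, 190]

Pooled cuts: [7, 11, 15, 20, 31, 39, 52, 68, 81, 88, 94, 102, 114, 118, 124, 144, 158, 166, 174, 190, 197, 208]

Fragment lengths:
  [0,7): 7 bp
  [7,11): 4 bp
  [11,15): 4 bp
  [15,20): 5 bp
  [20,31): 11 bp
  [31,39): 8 bp
  [39,52): 13 bp
  [52,68): 16 bp
  [68,81): 13 bp
  [81,88): 7 bp
  [88,94): 6 bp
  [94,102): 8 bp
  [102,114): 12 bp
  [114,118): 4 bp
  [118,124): 6 bp
  [124,144): 20 bp
  [144,158): 14 bp
  [158,166): 8 bp
  [166,174): 8 bp
  [174,190): 16 bp
  [190,197): 7 bp
  [197,208): 11 bp
  [208,215): 7 bp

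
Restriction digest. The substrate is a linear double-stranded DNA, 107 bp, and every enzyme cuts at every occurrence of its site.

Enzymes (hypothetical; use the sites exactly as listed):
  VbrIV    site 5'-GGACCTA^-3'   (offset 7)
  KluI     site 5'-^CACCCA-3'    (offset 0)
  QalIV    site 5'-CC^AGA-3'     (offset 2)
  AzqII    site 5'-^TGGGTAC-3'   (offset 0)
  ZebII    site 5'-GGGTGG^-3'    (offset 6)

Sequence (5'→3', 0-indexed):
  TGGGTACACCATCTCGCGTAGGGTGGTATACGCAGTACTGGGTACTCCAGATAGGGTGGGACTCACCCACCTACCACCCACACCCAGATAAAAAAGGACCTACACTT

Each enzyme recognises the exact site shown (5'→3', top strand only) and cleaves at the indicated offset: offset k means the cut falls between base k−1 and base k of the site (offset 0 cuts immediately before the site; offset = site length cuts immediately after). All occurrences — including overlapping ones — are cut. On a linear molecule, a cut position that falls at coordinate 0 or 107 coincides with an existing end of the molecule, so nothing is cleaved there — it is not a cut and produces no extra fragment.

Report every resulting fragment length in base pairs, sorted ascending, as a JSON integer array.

Scan for sites:
  VbrIV GGACCTA/7: at [95] ⇒ [102]
  KluI CACCCA/0: at [63, 74, 80] ⇒ [63, 74, 80]
  QalIV CCAGA/2: at [46, 83] ⇒ [48, 85]
  AzqII TGGGTAC/0: at [0, 38] ⇒ [38] (position 0 is a terminus of the linear molecule — no cut)
  ZebII GGGTGG/6: at [20, 53] ⇒ [26, 59]

Pooled cuts: [26, 38, 48, 59, 63, 74, 80, 85, 102]

Fragments:
  [0,26): 26 bp
  [26,38): 12 bp
  [38,48): 10 bp
  [48,59): 11 bp
  [59,63): 4 bp
  [63,74): 11 bp
  [74,80): 6 bp
  [80,85): 5 bp
  [85,102): 17 bp
  [102,107): 5 bp

[4,5,5,6,10,11,11,12,17,26]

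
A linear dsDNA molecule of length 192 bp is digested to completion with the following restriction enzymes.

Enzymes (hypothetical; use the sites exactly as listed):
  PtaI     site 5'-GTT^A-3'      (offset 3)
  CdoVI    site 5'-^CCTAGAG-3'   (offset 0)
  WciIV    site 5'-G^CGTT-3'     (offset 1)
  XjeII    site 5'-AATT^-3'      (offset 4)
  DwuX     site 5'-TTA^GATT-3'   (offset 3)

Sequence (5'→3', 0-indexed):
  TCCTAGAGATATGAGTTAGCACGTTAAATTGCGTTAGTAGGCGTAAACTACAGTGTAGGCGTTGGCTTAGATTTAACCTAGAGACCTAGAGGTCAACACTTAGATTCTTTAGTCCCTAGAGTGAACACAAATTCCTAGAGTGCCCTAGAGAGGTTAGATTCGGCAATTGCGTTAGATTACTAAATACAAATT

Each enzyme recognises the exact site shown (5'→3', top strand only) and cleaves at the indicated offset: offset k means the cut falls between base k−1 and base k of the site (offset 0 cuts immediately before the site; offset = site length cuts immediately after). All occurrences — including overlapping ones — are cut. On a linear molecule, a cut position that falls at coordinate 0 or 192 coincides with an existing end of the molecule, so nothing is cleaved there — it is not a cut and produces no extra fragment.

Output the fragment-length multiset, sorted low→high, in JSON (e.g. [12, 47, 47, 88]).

Scan for sites:
  PtaI GTTA/3: at [14, 22, 32, 152, 170] ⇒ [17, 25, 35, 155, 173]
  CdoVI CCTAGAG/0: at [1, 76, 84, 114, 133, 143] ⇒ [1, 76, 84, 114, 133, 143]
  WciIV GCGTT/1: at [30, 58, 168] ⇒ [31, 59, 169]
  XjeII AATT/4: at [26, 129, 164, 188] ⇒ [30, 133, 168] (position 192 is a terminus of the linear molecule — no cut)
  DwuX TTAGATT/3: at [66, 99, 153, 171] ⇒ [69, 102, 156, 174]

Pooled cuts: [1, 17, 25, 30, 31, 35, 59, 69, 76, 84, 102, 114, 133, 143, 155, 156, 168, 169, 173, 174]

Fragment lengths:
  [0,1): 1 bp
  [1,17): 16 bp
  [17,25): 8 bp
  [25,30): 5 bp
  [30,31): 1 bp
  [31,35): 4 bp
  [35,59): 24 bp
  [59,69): 10 bp
  [69,76): 7 bp
  [76,84): 8 bp
  [84,102): 18 bp
  [102,114): 12 bp
  [114,133): 19 bp
  [133,143): 10 bp
  [143,155): 12 bp
  [155,156): 1 bp
  [156,168): 12 bp
  [168,169): 1 bp
  [169,173): 4 bp
  [173,174): 1 bp
  [174,192): 18 bp

[1,1,1,1,1,4,4,5,7,8,8,10,10,12,12,12,16,18,18,19,24]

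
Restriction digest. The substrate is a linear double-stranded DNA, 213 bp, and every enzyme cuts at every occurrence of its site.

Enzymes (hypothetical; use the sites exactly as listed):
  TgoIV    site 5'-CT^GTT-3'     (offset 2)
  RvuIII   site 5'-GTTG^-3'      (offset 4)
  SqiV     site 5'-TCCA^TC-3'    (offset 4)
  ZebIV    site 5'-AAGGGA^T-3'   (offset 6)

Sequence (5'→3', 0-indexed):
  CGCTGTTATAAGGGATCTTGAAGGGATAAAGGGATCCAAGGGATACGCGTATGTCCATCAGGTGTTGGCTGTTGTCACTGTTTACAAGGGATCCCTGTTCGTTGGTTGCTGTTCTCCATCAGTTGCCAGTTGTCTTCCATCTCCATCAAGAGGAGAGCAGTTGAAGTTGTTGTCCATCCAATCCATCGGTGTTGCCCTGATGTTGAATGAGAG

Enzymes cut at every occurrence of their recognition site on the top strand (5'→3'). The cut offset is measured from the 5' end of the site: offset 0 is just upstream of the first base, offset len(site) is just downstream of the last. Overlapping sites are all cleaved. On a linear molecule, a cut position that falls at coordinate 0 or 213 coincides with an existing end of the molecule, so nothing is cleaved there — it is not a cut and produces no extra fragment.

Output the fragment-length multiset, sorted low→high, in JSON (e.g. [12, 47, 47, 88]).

Scan for sites:
  TgoIV (CTGTT, off=2): starts [2, 68, 77, 94, 108] → cuts [4, 70, 79, 96, 110]
  RvuIII (GTTG, off=4): starts [63, 70, 100, 104, 121, 128, 159, 165, 168, 190, 201] → cuts [67, 74, 104, 108, 125, 132, 163, 169, 172, 194, 205]
  SqiV (TCCATC, off=4): starts [53, 114, 135, 141, 172, 181] → cuts [57, 118, 139, 145, 176, 185]
  ZebIV (AAGGGAT, off=6): starts [9, 20, 28, 37, 85] → cuts [15, 26, 34, 43, 91]

All cut coordinates (distinct, sorted): [4, 15, 26, 34, 43, 57, 67, 70, 74, 79, 91, 96, 104, 108, 110, 118, 125, 132, 139, 145, 163, 169, 172, 176, 185, 194, 205]

Fragment lengths:
  [0,4): 4 bp
  [4,15): 11 bp
  [15,26): 11 bp
  [26,34): 8 bp
  [34,43): 9 bp
  [43,57): 14 bp
  [57,67): 10 bp
  [67,70): 3 bp
  [70,74): 4 bp
  [74,79): 5 bp
  [79,91): 12 bp
  [91,96): 5 bp
  [96,104): 8 bp
  [104,108): 4 bp
  [108,110): 2 bp
  [110,118): 8 bp
  [118,125): 7 bp
  [125,132): 7 bp
  [132,139): 7 bp
  [139,145): 6 bp
  [145,163): 18 bp
  [163,169): 6 bp
  [169,172): 3 bp
  [172,176): 4 bp
  [176,185): 9 bp
  [185,194): 9 bp
  [194,205): 11 bp
  [205,213): 8 bp

[2,3,3,4,4,4,4,5,5,6,6,7,7,7,8,8,8,8,9,9,9,10,11,11,11,12,14,18]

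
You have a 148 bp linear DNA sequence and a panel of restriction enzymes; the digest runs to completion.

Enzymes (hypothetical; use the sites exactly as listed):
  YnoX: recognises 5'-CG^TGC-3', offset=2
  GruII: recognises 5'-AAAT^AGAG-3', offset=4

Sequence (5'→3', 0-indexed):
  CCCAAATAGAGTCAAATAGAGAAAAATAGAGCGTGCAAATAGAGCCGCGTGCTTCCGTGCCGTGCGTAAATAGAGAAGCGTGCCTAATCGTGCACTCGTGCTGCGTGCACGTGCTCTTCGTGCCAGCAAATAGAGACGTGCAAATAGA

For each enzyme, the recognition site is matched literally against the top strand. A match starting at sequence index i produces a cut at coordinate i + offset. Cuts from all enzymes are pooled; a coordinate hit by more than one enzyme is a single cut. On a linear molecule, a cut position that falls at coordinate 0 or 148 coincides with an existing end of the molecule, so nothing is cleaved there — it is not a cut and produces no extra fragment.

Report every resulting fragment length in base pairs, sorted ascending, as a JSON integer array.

Scan for sites:
  YnoX (CGTGC, off=2): starts [31, 47, 55, 60, 78, 88, 96, 103, 109, 118, 136] → cuts [33, 49, 57, 62, 80, 90, 98, 105, 111, 120, 138]
  GruII (AAATAGAG, off=4): starts [3, 13, 23, 36, 67, 127] → cuts [7, 17, 27, 40, 71, 131]

Pooled cuts: [7, 17, 27, 33, 40, 49, 57, 62, 71, 80, 90, 98, 105, 111, 120, 131, 138]

Fragments:
  [0,7): 7 bp
  [7,17): 10 bp
  [17,27): 10 bp
  [27,33): 6 bp
  [33,40): 7 bp
  [40,49): 9 bp
  [49,57): 8 bp
  [57,62): 5 bp
  [62,71): 9 bp
  [71,80): 9 bp
  [80,90): 10 bp
  [90,98): 8 bp
  [98,105): 7 bp
  [105,111): 6 bp
  [111,120): 9 bp
  [120,131): 11 bp
  [131,138): 7 bp
  [138,148): 10 bp

[5,6,6,7,7,7,7,8,8,9,9,9,9,10,10,10,10,11]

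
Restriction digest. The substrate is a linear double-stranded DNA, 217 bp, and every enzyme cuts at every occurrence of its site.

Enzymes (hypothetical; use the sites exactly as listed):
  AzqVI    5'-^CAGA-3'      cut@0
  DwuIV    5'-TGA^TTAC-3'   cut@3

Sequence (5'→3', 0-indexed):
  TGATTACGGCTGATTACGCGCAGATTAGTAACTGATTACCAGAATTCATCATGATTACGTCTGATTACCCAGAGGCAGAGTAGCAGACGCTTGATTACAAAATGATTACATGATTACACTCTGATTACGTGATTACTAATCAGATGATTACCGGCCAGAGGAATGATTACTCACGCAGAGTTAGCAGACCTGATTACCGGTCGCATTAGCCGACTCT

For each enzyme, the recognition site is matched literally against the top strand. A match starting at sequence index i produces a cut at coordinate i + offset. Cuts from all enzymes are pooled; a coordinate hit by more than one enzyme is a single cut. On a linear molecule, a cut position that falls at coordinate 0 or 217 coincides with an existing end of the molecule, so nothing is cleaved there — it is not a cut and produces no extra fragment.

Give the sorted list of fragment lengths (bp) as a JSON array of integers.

Per-enzyme occurrences:
  AzqVI (CAGA, off=0): starts [20, 39, 69, 75, 83, 140, 155, 175, 184] → cuts [20, 39, 69, 75, 83, 140, 155, 175, 184]
  DwuIV (TGATTAC, off=3): starts [0, 10, 32, 51, 61, 91, 102, 110, 121, 129, 144, 163, 190] → cuts [3, 13, 35, 54, 64, 94, 105, 113, 124, 132, 147, 166, 193]

Pooled cuts: [3, 13, 20, 35, 39, 54, 64, 69, 75, 83, 94, 105, 113, 124, 132, 140, 147, 155, 166, 175, 184, 193]

Fragments:
  [0,3): 3 bp
  [3,13): 10 bp
  [13,20): 7 bp
  [20,35): 15 bp
  [35,39): 4 bp
  [39,54): 15 bp
  [54,64): 10 bp
  [64,69): 5 bp
  [69,75): 6 bp
  [75,83): 8 bp
  [83,94): 11 bp
  [94,105): 11 bp
  [105,113): 8 bp
  [113,124): 11 bp
  [124,132): 8 bp
  [132,140): 8 bp
  [140,147): 7 bp
  [147,155): 8 bp
  [155,166): 11 bp
  [166,175): 9 bp
  [175,184): 9 bp
  [184,193): 9 bp
  [193,217): 24 bp

[3,4,5,6,7,7,8,8,8,8,8,9,9,9,10,10,11,11,11,11,15,15,24]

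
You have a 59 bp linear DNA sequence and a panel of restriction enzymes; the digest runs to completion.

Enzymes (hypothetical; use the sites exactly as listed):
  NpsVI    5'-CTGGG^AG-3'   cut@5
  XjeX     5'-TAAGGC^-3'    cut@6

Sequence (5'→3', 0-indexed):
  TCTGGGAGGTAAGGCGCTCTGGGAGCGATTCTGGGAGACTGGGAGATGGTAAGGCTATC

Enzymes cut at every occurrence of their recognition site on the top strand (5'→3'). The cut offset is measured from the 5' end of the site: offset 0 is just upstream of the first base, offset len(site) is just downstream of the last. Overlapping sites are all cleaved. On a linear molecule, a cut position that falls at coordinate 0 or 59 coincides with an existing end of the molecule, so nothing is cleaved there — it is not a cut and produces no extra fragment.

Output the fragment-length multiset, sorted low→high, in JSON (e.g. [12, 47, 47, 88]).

Site scan:
  NpsVI (CTGGGAG, off=5): starts [1, 18, 30, 38] → cuts [6, 23, 35, 43]
  XjeX (TAAGGC, off=6): starts [9, 49] → cuts [15, 55]

All cut coordinates (distinct, sorted): [6, 15, 23, 35, 43, 55]

Fragments:
  [0,6): 6 bp
  [6,15): 9 bp
  [15,23): 8 bp
  [23,35): 12 bp
  [35,43): 8 bp
  [43,55): 12 bp
  [55,59): 4 bp

[4,6,8,8,9,12,12]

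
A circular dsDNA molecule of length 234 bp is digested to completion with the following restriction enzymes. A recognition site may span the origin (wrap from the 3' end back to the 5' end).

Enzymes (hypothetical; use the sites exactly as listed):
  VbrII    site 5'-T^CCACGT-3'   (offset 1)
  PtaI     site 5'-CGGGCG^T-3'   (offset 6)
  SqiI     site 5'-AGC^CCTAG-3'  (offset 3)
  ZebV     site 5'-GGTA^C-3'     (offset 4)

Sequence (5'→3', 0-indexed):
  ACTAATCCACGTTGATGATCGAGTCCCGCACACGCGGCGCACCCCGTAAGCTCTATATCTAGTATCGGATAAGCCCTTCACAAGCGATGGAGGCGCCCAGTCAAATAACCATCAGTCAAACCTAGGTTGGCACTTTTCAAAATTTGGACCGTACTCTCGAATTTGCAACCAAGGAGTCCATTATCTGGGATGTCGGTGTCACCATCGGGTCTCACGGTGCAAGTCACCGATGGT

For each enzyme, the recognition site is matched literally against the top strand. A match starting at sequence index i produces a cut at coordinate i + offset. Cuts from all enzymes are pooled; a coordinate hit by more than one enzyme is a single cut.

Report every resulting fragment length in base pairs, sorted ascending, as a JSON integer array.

[5,229]

Scan for sites:
  VbrII TCCACGT/1: at [5] ⇒ [6]
  PtaI (CGGGCGT, off=6): no sites
  SqiI (AGCCCTAG, off=3): no sites
  ZebV GGTAC/4: at [231] ⇒ [1]

Pooled cuts: [1, 6]

Fragments:
  1→6: 5 bp
  6→1 (wrap): 234-6+1 = 229 bp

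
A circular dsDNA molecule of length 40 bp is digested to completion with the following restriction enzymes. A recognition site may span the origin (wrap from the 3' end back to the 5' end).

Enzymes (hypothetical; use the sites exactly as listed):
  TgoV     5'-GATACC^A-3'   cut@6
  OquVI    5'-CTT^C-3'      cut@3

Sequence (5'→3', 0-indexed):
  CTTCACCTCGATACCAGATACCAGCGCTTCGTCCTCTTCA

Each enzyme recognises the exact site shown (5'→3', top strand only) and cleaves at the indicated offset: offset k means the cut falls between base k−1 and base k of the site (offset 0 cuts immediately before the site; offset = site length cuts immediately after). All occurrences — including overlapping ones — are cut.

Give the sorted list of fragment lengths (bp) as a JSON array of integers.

[5,7,7,9,12]

Scan for sites:
  TgoV GATACCA/6: at [9, 16] ⇒ [15, 22]
  OquVI CTTC/3: at [0, 26, 35] ⇒ [3, 29, 38]

All cut coordinates (distinct, sorted): [3, 15, 22, 29, 38]

Fragments:
  3→15: 12 bp
  15→22: 7 bp
  22→29: 7 bp
  29→38: 9 bp
  38→3 (wrap): 40-38+3 = 5 bp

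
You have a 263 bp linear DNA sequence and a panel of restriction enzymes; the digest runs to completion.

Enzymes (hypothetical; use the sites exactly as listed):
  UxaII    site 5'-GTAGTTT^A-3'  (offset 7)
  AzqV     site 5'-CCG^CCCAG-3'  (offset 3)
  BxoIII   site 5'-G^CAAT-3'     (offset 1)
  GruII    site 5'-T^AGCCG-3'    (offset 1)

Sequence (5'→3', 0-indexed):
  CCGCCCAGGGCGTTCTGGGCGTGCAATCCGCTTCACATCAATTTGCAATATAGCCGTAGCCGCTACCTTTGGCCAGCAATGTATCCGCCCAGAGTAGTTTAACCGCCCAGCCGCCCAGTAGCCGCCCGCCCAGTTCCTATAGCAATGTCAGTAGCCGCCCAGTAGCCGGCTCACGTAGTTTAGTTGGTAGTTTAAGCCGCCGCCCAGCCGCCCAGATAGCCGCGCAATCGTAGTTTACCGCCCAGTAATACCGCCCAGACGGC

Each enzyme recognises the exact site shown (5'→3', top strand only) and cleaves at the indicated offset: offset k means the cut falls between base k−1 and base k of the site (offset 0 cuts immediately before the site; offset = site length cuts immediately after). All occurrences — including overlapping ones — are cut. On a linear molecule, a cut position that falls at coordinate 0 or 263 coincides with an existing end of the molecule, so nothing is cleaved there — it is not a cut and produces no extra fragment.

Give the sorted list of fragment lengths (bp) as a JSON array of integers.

Per-enzyme occurrences:
  UxaII GTAGTTTA/7: at [93, 174, 186, 229] ⇒ [100, 181, 193, 236]
  AzqV CCGCCCAG/3: at [0, 84, 102, 110, 125, 154, 199, 207, 237, 250] ⇒ [3, 87, 105, 113, 128, 157, 202, 210, 240, 253]
  BxoIII GCAAT/1: at [22, 44, 75, 141, 223] ⇒ [23, 45, 76, 142, 224]
  GruII TAGCCG/1: at [50, 56, 118, 151, 162, 216] ⇒ [51, 57, 119, 152, 163, 217]

All cut coordinates (distinct, sorted): [3, 23, 45, 51, 57, 76, 87, 100, 105, 113, 119, 128, 142, 152, 157, 163, 181, 193, 202, 210, 217, 224, 236, 240, 253]

Fragment lengths:
  [0,3): 3 bp
  [3,23): 20 bp
  [23,45): 22 bp
  [45,51): 6 bp
  [51,57): 6 bp
  [57,76): 19 bp
  [76,87): 11 bp
  [87,100): 13 bp
  [100,105): 5 bp
  [105,113): 8 bp
  [113,119): 6 bp
  [119,128): 9 bp
  [128,142): 14 bp
  [142,152): 10 bp
  [152,157): 5 bp
  [157,163): 6 bp
  [163,181): 18 bp
  [181,193): 12 bp
  [193,202): 9 bp
  [202,210): 8 bp
  [210,217): 7 bp
  [217,224): 7 bp
  [224,236): 12 bp
  [236,240): 4 bp
  [240,253): 13 bp
  [253,263): 10 bp

[3,4,5,5,6,6,6,6,7,7,8,8,9,9,10,10,11,12,12,13,13,14,18,19,20,22]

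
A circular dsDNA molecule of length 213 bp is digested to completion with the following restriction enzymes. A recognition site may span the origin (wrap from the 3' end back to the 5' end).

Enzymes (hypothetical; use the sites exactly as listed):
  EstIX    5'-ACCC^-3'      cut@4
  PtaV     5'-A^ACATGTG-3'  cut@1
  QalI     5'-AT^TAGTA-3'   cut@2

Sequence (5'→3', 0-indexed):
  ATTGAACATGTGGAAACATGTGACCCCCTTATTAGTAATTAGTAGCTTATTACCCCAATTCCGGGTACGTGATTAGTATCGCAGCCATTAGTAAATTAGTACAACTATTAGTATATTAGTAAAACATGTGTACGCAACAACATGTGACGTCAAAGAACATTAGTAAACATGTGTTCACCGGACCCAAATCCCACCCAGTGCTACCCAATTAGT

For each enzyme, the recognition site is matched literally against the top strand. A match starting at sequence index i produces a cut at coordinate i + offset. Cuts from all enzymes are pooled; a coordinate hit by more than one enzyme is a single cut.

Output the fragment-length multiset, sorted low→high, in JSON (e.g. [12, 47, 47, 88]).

[3,6,6,7,7,8,8,9,10,10,11,11,12,15,16,16,18,19,21]

Per-enzyme occurrences:
  EstIX (ACCC, off=4): starts [22, 51, 181, 192, 202] → cuts [26, 55, 185, 196, 206]
  PtaV (AACATGTG, off=1): starts [4, 14, 122, 138, 165] → cuts [5, 15, 123, 139, 166]
  QalI (ATTAGTA, off=2): starts [30, 37, 71, 86, 94, 106, 114, 158, 207] → cuts [32, 39, 73, 88, 96, 108, 116, 160, 209]

Pooled cuts: [5, 15, 26, 32, 39, 55, 73, 88, 96, 108, 116, 123, 139, 160, 166, 185, 196, 206, 209]

Fragments:
  5→15: 10 bp
  15→26: 11 bp
  26→32: 6 bp
  32→39: 7 bp
  39→55: 16 bp
  55→73: 18 bp
  73→88: 15 bp
  88→96: 8 bp
  96→108: 12 bp
  108→116: 8 bp
  116→123: 7 bp
  123→139: 16 bp
  139→160: 21 bp
  160→166: 6 bp
  166→185: 19 bp
  185→196: 11 bp
  196→206: 10 bp
  206→209: 3 bp
  209→5 (wrap): 213-209+5 = 9 bp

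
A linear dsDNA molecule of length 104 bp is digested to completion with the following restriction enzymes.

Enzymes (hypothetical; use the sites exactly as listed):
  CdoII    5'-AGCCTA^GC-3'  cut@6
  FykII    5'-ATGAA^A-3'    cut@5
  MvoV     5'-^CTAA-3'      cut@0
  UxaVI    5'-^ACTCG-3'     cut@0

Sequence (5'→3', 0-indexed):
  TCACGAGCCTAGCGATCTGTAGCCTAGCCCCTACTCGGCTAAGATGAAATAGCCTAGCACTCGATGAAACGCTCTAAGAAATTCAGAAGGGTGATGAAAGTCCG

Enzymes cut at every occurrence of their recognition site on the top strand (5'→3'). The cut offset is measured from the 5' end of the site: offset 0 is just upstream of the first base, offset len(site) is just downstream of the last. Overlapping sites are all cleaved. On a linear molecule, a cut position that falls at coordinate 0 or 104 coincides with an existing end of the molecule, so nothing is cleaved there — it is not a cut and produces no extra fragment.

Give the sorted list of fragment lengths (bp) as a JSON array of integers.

Per-enzyme occurrences:
  CdoII AGCCTAGC/6: at [5, 20, 50] ⇒ [11, 26, 56]
  FykII ATGAAA/5: at [43, 63, 93] ⇒ [48, 68, 98]
  MvoV CTAA/0: at [38, 73] ⇒ [38, 73]
  UxaVI ACTCG/0: at [32, 58] ⇒ [32, 58]

Pooled cuts: [11, 26, 32, 38, 48, 56, 58, 68, 73, 98]

Fragments:
  [0,11): 11 bp
  [11,26): 15 bp
  [26,32): 6 bp
  [32,38): 6 bp
  [38,48): 10 bp
  [48,56): 8 bp
  [56,58): 2 bp
  [58,68): 10 bp
  [68,73): 5 bp
  [73,98): 25 bp
  [98,104): 6 bp

[2,5,6,6,6,8,10,10,11,15,25]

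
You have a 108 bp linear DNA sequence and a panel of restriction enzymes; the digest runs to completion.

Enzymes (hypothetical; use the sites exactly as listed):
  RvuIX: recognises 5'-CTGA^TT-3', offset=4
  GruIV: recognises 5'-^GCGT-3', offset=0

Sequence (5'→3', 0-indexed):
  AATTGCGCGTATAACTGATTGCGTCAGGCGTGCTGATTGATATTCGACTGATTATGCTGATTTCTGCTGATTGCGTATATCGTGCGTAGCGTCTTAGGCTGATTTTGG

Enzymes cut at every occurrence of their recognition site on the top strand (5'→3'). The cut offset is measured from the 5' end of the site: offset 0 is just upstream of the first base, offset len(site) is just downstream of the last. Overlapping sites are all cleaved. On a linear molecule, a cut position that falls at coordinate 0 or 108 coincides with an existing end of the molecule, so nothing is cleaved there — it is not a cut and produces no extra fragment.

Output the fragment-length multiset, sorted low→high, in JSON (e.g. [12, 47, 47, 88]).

Scan for sites:
  RvuIX CTGATT/4: at [14, 32, 47, 56, 66, 98] ⇒ [18, 36, 51, 60, 70, 102]
  GruIV GCGT/0: at [6, 20, 27, 72, 83, 88] ⇒ [6, 20, 27, 72, 83, 88]

All cut coordinates (distinct, sorted): [6, 18, 20, 27, 36, 51, 60, 70, 72, 83, 88, 102]

Fragment lengths:
  [0,6): 6 bp
  [6,18): 12 bp
  [18,20): 2 bp
  [20,27): 7 bp
  [27,36): 9 bp
  [36,51): 15 bp
  [51,60): 9 bp
  [60,70): 10 bp
  [70,72): 2 bp
  [72,83): 11 bp
  [83,88): 5 bp
  [88,102): 14 bp
  [102,108): 6 bp

[2,2,5,6,6,7,9,9,10,11,12,14,15]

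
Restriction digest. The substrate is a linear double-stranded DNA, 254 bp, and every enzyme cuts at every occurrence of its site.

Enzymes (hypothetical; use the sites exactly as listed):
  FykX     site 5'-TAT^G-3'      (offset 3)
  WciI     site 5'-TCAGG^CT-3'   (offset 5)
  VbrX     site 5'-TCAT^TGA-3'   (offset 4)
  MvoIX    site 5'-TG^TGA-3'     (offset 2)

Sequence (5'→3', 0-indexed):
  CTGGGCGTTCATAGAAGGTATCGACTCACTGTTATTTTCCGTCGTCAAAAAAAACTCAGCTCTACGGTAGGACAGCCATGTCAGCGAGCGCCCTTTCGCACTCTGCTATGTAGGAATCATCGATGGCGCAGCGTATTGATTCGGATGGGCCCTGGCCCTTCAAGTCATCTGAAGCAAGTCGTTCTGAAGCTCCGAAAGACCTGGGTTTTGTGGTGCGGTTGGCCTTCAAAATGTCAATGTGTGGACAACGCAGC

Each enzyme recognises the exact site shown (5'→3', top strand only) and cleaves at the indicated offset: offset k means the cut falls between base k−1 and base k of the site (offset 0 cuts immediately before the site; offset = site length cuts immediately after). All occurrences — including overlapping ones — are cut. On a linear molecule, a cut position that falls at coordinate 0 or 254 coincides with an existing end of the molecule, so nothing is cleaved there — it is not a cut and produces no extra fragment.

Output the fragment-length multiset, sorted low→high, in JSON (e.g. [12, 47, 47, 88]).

[109,145]

Per-enzyme occurrences:
  FykX TATG/3: at [106] ⇒ [109]
  WciI (TCAGGCT, off=5): no sites
  VbrX (TCATTGA, off=4): no sites
  MvoIX (TGTGA, off=2): no sites

All cut coordinates (distinct, sorted): [109]

Fragment lengths:
  [0,109): 109 bp
  [109,254): 145 bp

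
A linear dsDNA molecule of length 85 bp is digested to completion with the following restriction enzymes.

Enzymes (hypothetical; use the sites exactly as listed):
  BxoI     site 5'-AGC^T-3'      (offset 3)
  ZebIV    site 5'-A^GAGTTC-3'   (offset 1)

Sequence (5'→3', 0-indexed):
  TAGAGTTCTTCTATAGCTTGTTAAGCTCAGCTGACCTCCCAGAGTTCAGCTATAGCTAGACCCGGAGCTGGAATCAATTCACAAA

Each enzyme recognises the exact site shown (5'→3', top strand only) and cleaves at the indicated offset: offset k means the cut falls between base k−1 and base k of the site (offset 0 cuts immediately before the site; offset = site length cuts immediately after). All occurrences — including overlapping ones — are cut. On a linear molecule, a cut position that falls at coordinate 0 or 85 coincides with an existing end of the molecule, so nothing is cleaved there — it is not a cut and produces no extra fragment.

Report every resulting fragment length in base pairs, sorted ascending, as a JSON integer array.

[2,5,6,9,9,10,12,15,17]

Scan for sites:
  BxoI (AGCT, off=3): starts [14, 23, 28, 47, 53, 65] → cuts [17, 26, 31, 50, 56, 68]
  ZebIV (AGAGTTC, off=1): starts [1, 40] → cuts [2, 41]

Pooled cuts: [2, 17, 26, 31, 41, 50, 56, 68]

Fragment lengths:
  [0,2): 2 bp
  [2,17): 15 bp
  [17,26): 9 bp
  [26,31): 5 bp
  [31,41): 10 bp
  [41,50): 9 bp
  [50,56): 6 bp
  [56,68): 12 bp
  [68,85): 17 bp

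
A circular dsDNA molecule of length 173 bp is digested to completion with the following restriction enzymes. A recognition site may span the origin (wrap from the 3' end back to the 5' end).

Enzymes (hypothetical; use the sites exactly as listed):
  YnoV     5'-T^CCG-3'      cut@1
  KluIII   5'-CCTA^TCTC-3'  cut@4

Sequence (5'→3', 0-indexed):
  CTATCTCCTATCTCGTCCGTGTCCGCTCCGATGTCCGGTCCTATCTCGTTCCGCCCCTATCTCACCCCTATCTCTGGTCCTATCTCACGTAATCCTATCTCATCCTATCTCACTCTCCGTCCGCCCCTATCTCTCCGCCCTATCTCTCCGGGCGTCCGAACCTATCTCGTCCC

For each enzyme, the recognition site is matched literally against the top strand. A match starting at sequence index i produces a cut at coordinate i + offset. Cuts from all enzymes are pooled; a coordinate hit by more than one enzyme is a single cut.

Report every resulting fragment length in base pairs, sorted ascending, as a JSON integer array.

Scan for sites:
  YnoV TCCG/1: at [15, 21, 26, 33, 49, 115, 119, 133, 146, 154] ⇒ [16, 22, 27, 34, 50, 116, 120, 134, 147, 155]
  KluIII CCTATCTC/4: at [6, 39, 55, 66, 78, 93, 103, 125, 138, 160, 172] ⇒ [3, 10, 43, 59, 70, 82, 97, 107, 129, 142, 164]

Pooled cuts: [3, 10, 16, 22, 27, 34, 43, 50, 59, 70, 82, 97, 107, 116, 120, 129, 134, 142, 147, 155, 164]

Fragments:
  3→10: 7 bp
  10→16: 6 bp
  16→22: 6 bp
  22→27: 5 bp
  27→34: 7 bp
  34→43: 9 bp
  43→50: 7 bp
  50→59: 9 bp
  59→70: 11 bp
  70→82: 12 bp
  82→97: 15 bp
  97→107: 10 bp
  107→116: 9 bp
  116→120: 4 bp
  120→129: 9 bp
  129→134: 5 bp
  134→142: 8 bp
  142→147: 5 bp
  147→155: 8 bp
  155→164: 9 bp
  164→3 (wrap): 173-164+3 = 12 bp

[4,5,5,5,6,6,7,7,7,8,8,9,9,9,9,9,10,11,12,12,15]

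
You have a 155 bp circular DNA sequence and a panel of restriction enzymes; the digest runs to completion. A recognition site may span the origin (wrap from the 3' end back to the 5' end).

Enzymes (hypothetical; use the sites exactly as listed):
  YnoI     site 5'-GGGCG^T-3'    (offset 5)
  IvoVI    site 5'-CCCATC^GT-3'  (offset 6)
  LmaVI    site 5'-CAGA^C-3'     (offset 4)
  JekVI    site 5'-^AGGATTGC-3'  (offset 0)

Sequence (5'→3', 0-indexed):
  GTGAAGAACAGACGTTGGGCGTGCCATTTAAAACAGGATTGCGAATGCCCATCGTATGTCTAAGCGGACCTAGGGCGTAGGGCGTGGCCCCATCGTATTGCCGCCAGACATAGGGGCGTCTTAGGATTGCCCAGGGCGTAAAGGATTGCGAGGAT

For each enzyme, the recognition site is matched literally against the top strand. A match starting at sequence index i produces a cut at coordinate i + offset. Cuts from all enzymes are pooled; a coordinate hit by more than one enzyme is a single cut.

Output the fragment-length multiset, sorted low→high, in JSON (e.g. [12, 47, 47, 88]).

Per-enzyme occurrences:
  YnoI GGGCGT/5: at [16, 72, 79, 113, 133] ⇒ [21, 77, 84, 118, 138]
  IvoVI CCCATCGT/6: at [47, 88] ⇒ [53, 94]
  LmaVI CAGAC/4: at [8, 104] ⇒ [12, 108]
  JekVI AGGATTGC/0: at [34, 122, 141] ⇒ [34, 122, 141]

Pooled cuts: [12, 21, 34, 53, 77, 84, 94, 108, 118, 122, 138, 141]

Fragment lengths:
  12→21: 9 bp
  21→34: 13 bp
  34→53: 19 bp
  53→77: 24 bp
  77→84: 7 bp
  84→94: 10 bp
  94→108: 14 bp
  108→118: 10 bp
  118→122: 4 bp
  122→138: 16 bp
  138→141: 3 bp
  141→12 (wrap): 155-141+12 = 26 bp

[3,4,7,9,10,10,13,14,16,19,24,26]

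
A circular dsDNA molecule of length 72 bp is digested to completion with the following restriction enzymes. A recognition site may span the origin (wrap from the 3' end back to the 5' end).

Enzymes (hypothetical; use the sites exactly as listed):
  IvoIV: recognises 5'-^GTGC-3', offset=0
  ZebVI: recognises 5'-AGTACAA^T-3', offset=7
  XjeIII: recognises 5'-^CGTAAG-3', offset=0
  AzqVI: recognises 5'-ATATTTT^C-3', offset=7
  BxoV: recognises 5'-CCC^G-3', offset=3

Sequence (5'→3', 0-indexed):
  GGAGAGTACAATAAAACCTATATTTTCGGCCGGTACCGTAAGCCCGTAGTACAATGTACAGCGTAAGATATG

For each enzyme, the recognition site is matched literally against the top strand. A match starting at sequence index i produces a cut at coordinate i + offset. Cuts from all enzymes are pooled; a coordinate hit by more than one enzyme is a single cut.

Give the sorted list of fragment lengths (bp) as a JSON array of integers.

Scan for sites:
  IvoIV (GTGC, off=0): no sites
  ZebVI (AGTACAAT, off=7): starts [4, 47] → cuts [11, 54]
  XjeIII (CGTAAG, off=0): starts [36, 61] → cuts [36, 61]
  AzqVI (ATATTTTC, off=7): starts [19] → cuts [26]
  BxoV (CCCG, off=3): starts [42] → cuts [45]

All cut coordinates (distinct, sorted): [11, 26, 36, 45, 54, 61]

Fragment lengths:
  11→26: 15 bp
  26→36: 10 bp
  36→45: 9 bp
  45→54: 9 bp
  54→61: 7 bp
  61→11 (wrap): 72-61+11 = 22 bp

[7,9,9,10,15,22]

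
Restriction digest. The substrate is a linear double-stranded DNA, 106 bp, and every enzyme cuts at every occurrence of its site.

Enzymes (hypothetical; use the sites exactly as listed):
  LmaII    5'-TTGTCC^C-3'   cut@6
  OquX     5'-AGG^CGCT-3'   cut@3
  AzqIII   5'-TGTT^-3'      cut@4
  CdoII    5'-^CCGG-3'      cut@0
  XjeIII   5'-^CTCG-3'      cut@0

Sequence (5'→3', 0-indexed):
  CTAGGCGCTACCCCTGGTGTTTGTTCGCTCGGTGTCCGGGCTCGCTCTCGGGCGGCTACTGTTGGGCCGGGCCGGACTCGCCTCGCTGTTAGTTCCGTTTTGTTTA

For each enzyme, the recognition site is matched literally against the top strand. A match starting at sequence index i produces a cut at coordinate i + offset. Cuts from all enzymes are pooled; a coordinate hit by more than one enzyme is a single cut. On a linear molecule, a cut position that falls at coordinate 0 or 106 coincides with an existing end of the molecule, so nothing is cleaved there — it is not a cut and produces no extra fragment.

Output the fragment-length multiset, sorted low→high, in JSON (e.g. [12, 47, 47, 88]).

[2,2,3,4,5,5,5,5,5,6,8,9,14,16,17]

Per-enzyme occurrences:
  LmaII (TTGTCCC, off=6): no sites
  OquX AGGCGCT/3: at [2] ⇒ [5]
  AzqIII TGTT/4: at [17, 21, 59, 86, 100] ⇒ [21, 25, 63, 90, 104]
  CdoII CCGG/0: at [35, 66, 71] ⇒ [35, 66, 71]
  XjeIII CTCG/0: at [27, 40, 46, 76, 81] ⇒ [27, 40, 46, 76, 81]

All cut coordinates (distinct, sorted): [5, 21, 25, 27, 35, 40, 46, 63, 66, 71, 76, 81, 90, 104]

Fragments:
  [0,5): 5 bp
  [5,21): 16 bp
  [21,25): 4 bp
  [25,27): 2 bp
  [27,35): 8 bp
  [35,40): 5 bp
  [40,46): 6 bp
  [46,63): 17 bp
  [63,66): 3 bp
  [66,71): 5 bp
  [71,76): 5 bp
  [76,81): 5 bp
  [81,90): 9 bp
  [90,104): 14 bp
  [104,106): 2 bp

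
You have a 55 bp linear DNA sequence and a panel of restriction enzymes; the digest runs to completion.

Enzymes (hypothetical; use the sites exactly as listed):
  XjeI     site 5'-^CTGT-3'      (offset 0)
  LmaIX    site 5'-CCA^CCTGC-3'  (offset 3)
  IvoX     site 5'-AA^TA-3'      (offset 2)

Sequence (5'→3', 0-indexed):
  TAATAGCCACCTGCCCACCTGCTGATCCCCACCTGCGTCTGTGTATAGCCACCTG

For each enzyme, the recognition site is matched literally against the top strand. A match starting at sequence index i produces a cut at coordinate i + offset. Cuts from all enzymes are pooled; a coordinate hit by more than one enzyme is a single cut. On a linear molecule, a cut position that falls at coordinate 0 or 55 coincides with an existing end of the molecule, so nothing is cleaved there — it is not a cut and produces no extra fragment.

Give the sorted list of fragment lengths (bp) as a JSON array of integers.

Per-enzyme occurrences:
  XjeI (CTGT, off=0): starts [38] → cuts [38]
  LmaIX (CCACCTGC, off=3): starts [6, 14, 28] → cuts [9, 17, 31]
  IvoX (AATA, off=2): starts [1] → cuts [3]

All cut coordinates (distinct, sorted): [3, 9, 17, 31, 38]

Fragment lengths:
  [0,3): 3 bp
  [3,9): 6 bp
  [9,17): 8 bp
  [17,31): 14 bp
  [31,38): 7 bp
  [38,55): 17 bp

[3,6,7,8,14,17]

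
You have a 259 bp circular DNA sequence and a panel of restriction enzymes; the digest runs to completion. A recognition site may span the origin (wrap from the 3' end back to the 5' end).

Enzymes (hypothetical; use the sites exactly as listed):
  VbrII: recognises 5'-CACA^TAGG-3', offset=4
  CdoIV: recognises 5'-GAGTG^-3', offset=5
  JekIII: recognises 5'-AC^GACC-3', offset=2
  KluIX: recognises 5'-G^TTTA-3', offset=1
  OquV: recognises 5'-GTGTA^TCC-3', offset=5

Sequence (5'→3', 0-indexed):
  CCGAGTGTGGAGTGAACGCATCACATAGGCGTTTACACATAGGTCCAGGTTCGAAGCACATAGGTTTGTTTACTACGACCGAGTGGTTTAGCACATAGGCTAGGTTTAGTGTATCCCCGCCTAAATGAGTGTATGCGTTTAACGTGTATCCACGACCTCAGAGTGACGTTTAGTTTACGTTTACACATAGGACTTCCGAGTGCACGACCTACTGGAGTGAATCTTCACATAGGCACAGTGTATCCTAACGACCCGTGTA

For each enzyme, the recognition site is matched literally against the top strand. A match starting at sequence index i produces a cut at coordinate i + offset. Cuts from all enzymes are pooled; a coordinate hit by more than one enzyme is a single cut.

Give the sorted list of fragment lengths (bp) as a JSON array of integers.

Site scan:
  VbrII (CACATAGG, off=4): starts [21, 35, 56, 91, 183, 225] → cuts [25, 39, 60, 95, 187, 229]
  CdoIV (GAGTG, off=5): starts [2, 9, 80, 126, 160, 197, 214] → cuts [7, 14, 85, 131, 165, 202, 219]
  JekIII (ACGACC, off=2): starts [74, 151, 203, 247] → cuts [76, 153, 205, 249]
  KluIX (GTTTA, off=1): starts [30, 67, 85, 103, 136, 167, 172, 178] → cuts [31, 68, 86, 104, 137, 168, 173, 179]
  OquV (GTGTATCC, off=5): starts [108, 143, 237] → cuts [113, 148, 242]

Pooled cuts: [7, 14, 25, 31, 39, 60, 68, 76, 85, 86, 95, 104, 113, 131, 137, 148, 153, 165, 168, 173, 179, 187, 202, 205, 219, 229, 242, 249]

Fragments:
  7→14: 7 bp
  14→25: 11 bp
  25→31: 6 bp
  31→39: 8 bp
  39→60: 21 bp
  60→68: 8 bp
  68→76: 8 bp
  76→85: 9 bp
  85→86: 1 bp
  86→95: 9 bp
  95→104: 9 bp
  104→113: 9 bp
  113→131: 18 bp
  131→137: 6 bp
  137→148: 11 bp
  148→153: 5 bp
  153→165: 12 bp
  165→168: 3 bp
  168→173: 5 bp
  173→179: 6 bp
  179→187: 8 bp
  187→202: 15 bp
  202→205: 3 bp
  205→219: 14 bp
  219→229: 10 bp
  229→242: 13 bp
  242→249: 7 bp
  249→7 (wrap): 259-249+7 = 17 bp

[1,3,3,5,5,6,6,6,7,7,8,8,8,8,9,9,9,9,10,11,11,12,13,14,15,17,18,21]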